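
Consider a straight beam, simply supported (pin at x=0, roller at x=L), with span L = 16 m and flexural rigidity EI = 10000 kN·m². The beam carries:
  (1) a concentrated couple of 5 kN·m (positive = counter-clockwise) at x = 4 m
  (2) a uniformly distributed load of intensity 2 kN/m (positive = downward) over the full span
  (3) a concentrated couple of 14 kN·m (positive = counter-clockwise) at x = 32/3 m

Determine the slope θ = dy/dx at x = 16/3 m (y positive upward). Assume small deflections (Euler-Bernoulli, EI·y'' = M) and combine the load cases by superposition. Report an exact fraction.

Load 1 — applied couple M₀=5 kN·m at a=4 m (b=L-a=12):
  θ_1 = (M₀x²/(2L)-M₀(x-a)+C₁)/EI  [x>a] with C₁=M₀(3b²-L²)/(6L)=55/6 = (5·(16/3)²/(2·16)-5·((16/3)-4)+(55/6))/10000 = 1/1440 rad
Load 2 — uniform load w=2 kN/m over full span:
  θ_2 = -w(L³-6Lx²+4x³)/(24EI) = -2·(16³-6·16·(16/3)²+4·(16/3)³)/(24·10000) = -832/50625 rad
Load 3 — applied couple M₀=14 kN·m at a=32/3 m (b=L-a=16/3):
  θ_3 = (M₀x²/(2L)+C₁)/EI  [x≤a] with C₁=M₀(3b²-L²)/(6L)=-224/9 = (14·(16/3)²/(2·16)+(-224/9))/10000 = -7/5625 rad
Superposition: θ = Σ θ_i = -5503/324000 rad ≈ -0.016985 rad

θ(16/3) = -5503/324000 rad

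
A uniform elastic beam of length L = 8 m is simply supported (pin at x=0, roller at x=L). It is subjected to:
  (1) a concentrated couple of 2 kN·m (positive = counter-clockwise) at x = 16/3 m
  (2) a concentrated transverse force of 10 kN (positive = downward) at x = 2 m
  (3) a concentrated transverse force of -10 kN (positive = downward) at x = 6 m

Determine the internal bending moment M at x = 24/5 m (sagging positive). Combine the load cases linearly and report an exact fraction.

M(24/5) = -14/5 kN·m

Load 1 — applied couple M₀=2 kN·m at a=16/3 m (b=L-a=8/3):
  M_1 = M₀x/L  [x≤a] = 2·(24/5)/8 = 6/5 kN·m
Load 2 — point force P=10 kN at a=2 m (b=L-a=6):
  M_2 = Pa(L-x)/L  [x>a] = 10·2·(8-(24/5))/8 = 8 kN·m
Load 3 — point force P=-10 kN at a=6 m (b=L-a=2):
  M_3 = Pbx/L  [x≤a] = (-10)·2·(24/5)/8 = -12 kN·m
Superposition: M = Σ M_i = -14/5 kN·m ≈ -2.800000 kN·m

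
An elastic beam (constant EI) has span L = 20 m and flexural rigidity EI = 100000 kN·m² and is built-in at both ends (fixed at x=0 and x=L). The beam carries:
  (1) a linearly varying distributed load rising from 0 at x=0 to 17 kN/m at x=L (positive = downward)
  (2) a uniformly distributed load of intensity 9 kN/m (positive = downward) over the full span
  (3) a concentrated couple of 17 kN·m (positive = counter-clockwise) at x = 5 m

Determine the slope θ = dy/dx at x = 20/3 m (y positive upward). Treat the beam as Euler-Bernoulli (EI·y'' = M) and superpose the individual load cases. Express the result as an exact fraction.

Load 1 — triangular load w₀=17 kN/m (0→w₀ over full span):
  θ_1 = -w₀(2x(L-x)(L-2x)(x+2L)+x²(L-x)²)/(120LEI) = -17·(2·(20/3)·(20-(20/3))·(20-2·(20/3))·((20/3)+2·20)+(20/3)²·(20-(20/3))²)/(120·20·100000) = -136/30375 rad
Load 2 — uniform load w=9 kN/m over full span:
  θ_2 = -wx(L-x)(L-2x)/(12EI) = -9·(20/3)·(20-(20/3))·(20-2·(20/3))/(12·100000) = -1/225 rad
Load 3 — applied couple M₀=17 kN·m at a=5 m (b=L-a=15):
  θ_3 = (R_Ax²/2 - M_Ax - M₀(x-a))/EI  [x>a] with R_A=153/160, M_A=-51/16 = ((153/160)·(20/3)²/2 - (-51/16)·(20/3) - 17·((20/3)-5))/100000 = 17/120000 rad
Superposition: θ = Σ θ_i = -85343/9720000 rad ≈ -0.008780 rad

θ(20/3) = -85343/9720000 rad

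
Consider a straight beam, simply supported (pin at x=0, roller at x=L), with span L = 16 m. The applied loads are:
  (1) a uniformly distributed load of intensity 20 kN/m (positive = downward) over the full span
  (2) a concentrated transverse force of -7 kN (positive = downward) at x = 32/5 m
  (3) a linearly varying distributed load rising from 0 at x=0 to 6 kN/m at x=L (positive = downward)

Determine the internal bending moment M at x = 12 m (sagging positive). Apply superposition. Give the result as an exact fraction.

Load 1 — uniform load w=20 kN/m over full span:
  M_1 = wx(L-x)/2 = 20·12·(16-12)/2 = 480 kN·m
Load 2 — point force P=-7 kN at a=32/5 m (b=L-a=48/5):
  M_2 = Pa(L-x)/L  [x>a] = (-7)·(32/5)·(16-12)/16 = -56/5 kN·m
Load 3 — triangular load w₀=6 kN/m (0→w₀ over full span):
  M_3 = w₀Lx/6 - w₀x³/(6L) = 6·16·12/6 - 6·12³/(6·16) = 84 kN·m
Superposition: M = Σ M_i = 2764/5 kN·m ≈ 552.800000 kN·m

M(12) = 2764/5 kN·m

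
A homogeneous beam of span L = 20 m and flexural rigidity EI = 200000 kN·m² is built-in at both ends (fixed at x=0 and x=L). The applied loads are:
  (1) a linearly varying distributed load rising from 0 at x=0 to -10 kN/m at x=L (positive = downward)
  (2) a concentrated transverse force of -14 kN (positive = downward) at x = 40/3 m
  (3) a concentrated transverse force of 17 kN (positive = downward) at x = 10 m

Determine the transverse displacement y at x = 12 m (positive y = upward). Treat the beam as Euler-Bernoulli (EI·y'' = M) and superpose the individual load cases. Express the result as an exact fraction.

Load 1 — triangular load w₀=-10 kN/m (0→w₀ over full span):
  y_1 = -w₀x²(L-x)²(x+2L)/(120LEI) = -(-10)·12²·(20-12)²·(12+2·20)/(120·20·200000) = 156/15625 m
Load 2 — point force P=-14 kN at a=40/3 m (b=L-a=20/3):
  y_2 = -Pb²x²(3aL-(3a+b)x)/(6L³EI)  [x≤a] = -(-14)·(20/3)²·12²·(3·(40/3)·20-(3·(40/3)+(20/3))·12)/(6·20³·200000) = 7/3125 m
Load 3 — point force P=17 kN at a=10 m (b=L-a=10):
  y_3 = -Pa²(L-x)²(3bL-(3b+a)(L-x))/(6L³EI)  [x>a] = -17·10²·(20-12)²·(3·10·20-(3·10+10)·(20-12))/(6·20³·200000) = -119/37500 m
Superposition: y = Σ y_i = 1697/187500 m ≈ 0.009051 m

y(12) = 1697/187500 m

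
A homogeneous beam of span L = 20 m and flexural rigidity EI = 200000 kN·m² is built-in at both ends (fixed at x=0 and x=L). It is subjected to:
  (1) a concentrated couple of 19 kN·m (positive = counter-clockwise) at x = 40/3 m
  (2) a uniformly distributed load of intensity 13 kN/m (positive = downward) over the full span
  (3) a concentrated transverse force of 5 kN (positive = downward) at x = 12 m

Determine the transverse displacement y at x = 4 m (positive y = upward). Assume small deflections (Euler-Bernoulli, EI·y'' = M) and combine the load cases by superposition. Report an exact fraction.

y(4) = -65077/5625000 m

Load 1 — applied couple M₀=19 kN·m at a=40/3 m (b=L-a=20/3):
  y_1 = (R_Ax³/6 - M_Ax²/2)/EI  [x≤a] with R_A=19/15, M_A=19/3 = ((19/15)·4³/6 - (19/3)·4²/2)/200000 = -209/1125000 m
Load 2 — uniform load w=13 kN/m over full span:
  y_2 = -wx²(L-x)²/(24EI) = -13·4²·(20-4)²/(24·200000) = -104/9375 m
Load 3 — point force P=5 kN at a=12 m (b=L-a=8):
  y_3 = -Pb²x²(3aL-(3a+b)x)/(6L³EI)  [x≤a] = -5·8²·4²·(3·12·20-(3·12+8)·4)/(6·20³·200000) = -68/234375 m
Superposition: y = Σ y_i = -65077/5625000 m ≈ -0.011569 m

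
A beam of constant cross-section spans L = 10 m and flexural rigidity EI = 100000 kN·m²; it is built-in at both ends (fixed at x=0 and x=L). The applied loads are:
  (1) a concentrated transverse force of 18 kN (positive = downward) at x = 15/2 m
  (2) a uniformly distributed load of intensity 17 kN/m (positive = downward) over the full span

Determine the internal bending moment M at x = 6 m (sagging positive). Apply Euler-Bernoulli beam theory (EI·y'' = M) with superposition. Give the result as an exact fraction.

Load 1 — point force P=18 kN at a=15/2 m (b=L-a=5/2):
  M_1 = Pb²(3a+b)x/L³ - Pab²/L²  [x≤a] = 18·(5/2)²·(3·(15/2)+(5/2))·6/10³ - 18·(15/2)·(5/2)²/10² = 135/16 kN·m
Load 2 — uniform load w=17 kN/m over full span:
  M_2 = wLx/2 - wL²/12 - wx²/2 = 17·10·6/2 - 17·10²/12 - 17·6²/2 = 187/3 kN·m
Superposition: M = Σ M_i = 3397/48 kN·m ≈ 70.770833 kN·m

M(6) = 3397/48 kN·m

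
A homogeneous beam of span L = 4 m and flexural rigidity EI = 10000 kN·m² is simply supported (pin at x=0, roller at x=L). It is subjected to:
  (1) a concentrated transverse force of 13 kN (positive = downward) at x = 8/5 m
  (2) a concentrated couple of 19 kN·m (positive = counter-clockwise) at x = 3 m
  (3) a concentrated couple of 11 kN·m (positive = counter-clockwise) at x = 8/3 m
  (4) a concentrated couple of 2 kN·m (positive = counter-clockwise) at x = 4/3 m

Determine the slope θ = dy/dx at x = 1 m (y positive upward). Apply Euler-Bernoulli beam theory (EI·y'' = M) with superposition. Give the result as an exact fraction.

Load 1 — point force P=13 kN at a=8/5 m (b=L-a=12/5):
  θ_1 = -Pb(L²-b²-3x²)/(6LEI)  [x≤a] = -13·(12/5)·(4²-(12/5)²-3·1²)/(6·4·10000) = -2353/2500000 rad
Load 2 — applied couple M₀=19 kN·m at a=3 m (b=L-a=1):
  θ_2 = (M₀x²/(2L)+C₁)/EI  [x≤a] with C₁=M₀(3b²-L²)/(6L)=-247/24 = (19·1²/(2·4)+(-247/24))/10000 = -19/24000 rad
Load 3 — applied couple M₀=11 kN·m at a=8/3 m (b=L-a=4/3):
  θ_3 = (M₀x²/(2L)+C₁)/EI  [x≤a] with C₁=M₀(3b²-L²)/(6L)=-44/9 = (11·1²/(2·4)+(-44/9))/10000 = -253/720000 rad
Load 4 — applied couple M₀=2 kN·m at a=4/3 m (b=L-a=8/3):
  θ_4 = (M₀x²/(2L)+C₁)/EI  [x≤a] with C₁=M₀(3b²-L²)/(6L)=4/9 = (2·1²/(2·4)+(4/9))/10000 = 1/14400 rad
Superposition: θ = Σ θ_i = -181333/90000000 rad ≈ -0.002015 rad

θ(1) = -181333/90000000 rad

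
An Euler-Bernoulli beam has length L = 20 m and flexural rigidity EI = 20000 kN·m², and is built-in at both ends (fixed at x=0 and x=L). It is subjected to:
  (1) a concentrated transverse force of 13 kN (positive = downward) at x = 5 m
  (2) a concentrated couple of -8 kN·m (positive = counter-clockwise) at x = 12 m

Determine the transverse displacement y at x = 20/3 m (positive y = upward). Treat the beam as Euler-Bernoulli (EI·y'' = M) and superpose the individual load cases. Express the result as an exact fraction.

y(20/3) = -10223/810000 m

Load 1 — point force P=13 kN at a=5 m (b=L-a=15):
  y_1 = -Pa²(L-x)²(3bL-(3b+a)(L-x))/(6L³EI)  [x>a] = -13·5²·(20-(20/3))²·(3·15·20-(3·15+5)·(20-(20/3)))/(6·20³·20000) = -91/6480 m
Load 2 — applied couple M₀=-8 kN·m at a=12 m (b=L-a=8):
  y_2 = (R_Ax³/6 - M_Ax²/2)/EI  [x≤a] with R_A=-72/125, M_A=-64/25 = ((-72/125)·(20/3)³/6 - (-64/25)·(20/3)²/2)/20000 = 8/5625 m
Superposition: y = Σ y_i = -10223/810000 m ≈ -0.012621 m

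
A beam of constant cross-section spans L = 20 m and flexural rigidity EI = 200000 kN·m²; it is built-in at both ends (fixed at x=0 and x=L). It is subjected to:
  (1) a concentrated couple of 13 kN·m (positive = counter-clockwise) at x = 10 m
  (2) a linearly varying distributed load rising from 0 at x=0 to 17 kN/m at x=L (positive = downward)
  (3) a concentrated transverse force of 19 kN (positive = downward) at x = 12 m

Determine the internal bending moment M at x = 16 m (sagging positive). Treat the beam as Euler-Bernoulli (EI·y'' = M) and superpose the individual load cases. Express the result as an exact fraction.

M(16) = 4417/1500 kN·m

Load 1 — applied couple M₀=13 kN·m at a=10 m (b=L-a=10):
  M_1 = R_Ax - M_A - M₀  [x>a] with R_A=39/40, M_A=13/4 = (39/40)·16 - (13/4) - 13 = -13/20 kN·m
Load 2 — triangular load w₀=17 kN/m (0→w₀ over full span):
  M_2 = 3w₀Lx/20 - w₀L²/30 - w₀x³/(6L) = 3·17·20·16/20 - 17·20²/30 - 17·16³/(6·20) = 136/15 kN·m
Load 3 — point force P=19 kN at a=12 m (b=L-a=8):
  M_3 = Pa²(a+3b)(L-x)/L³ - Pa²b/L²  [x>a] = 19·12²·(12+3·8)·(20-16)/20³ - 19·12²·8/20² = -684/125 kN·m
Superposition: M = Σ M_i = 4417/1500 kN·m ≈ 2.944667 kN·m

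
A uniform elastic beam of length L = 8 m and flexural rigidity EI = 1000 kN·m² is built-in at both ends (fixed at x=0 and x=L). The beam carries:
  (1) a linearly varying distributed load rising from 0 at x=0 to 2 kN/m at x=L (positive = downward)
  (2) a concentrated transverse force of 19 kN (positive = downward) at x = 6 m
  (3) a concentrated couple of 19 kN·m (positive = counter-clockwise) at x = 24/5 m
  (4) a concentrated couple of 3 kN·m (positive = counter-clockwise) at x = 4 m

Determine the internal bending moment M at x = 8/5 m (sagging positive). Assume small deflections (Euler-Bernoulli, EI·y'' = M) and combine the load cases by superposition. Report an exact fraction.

Load 1 — triangular load w₀=2 kN/m (0→w₀ over full span):
  M_1 = 3w₀Lx/20 - w₀L²/30 - w₀x³/(6L) = 3·2·8·(8/5)/20 - 2·8²/30 - 2·(8/5)³/(6·8) = -224/375 kN·m
Load 2 — point force P=19 kN at a=6 m (b=L-a=2):
  M_2 = Pb²(3a+b)x/L³ - Pab²/L²  [x≤a] = 19·2²·(3·6+2)·(8/5)/8³ - 19·6·2²/8² = -19/8 kN·m
Load 3 — applied couple M₀=19 kN·m at a=24/5 m (b=L-a=16/5):
  M_3 = R_Ax - M_A  [x≤a] with R_A=171/50, M_A=152/25 = (171/50)·(8/5) - (152/25) = -76/125 kN·m
Load 4 — applied couple M₀=3 kN·m at a=4 m (b=L-a=4):
  M_4 = R_Ax - M_A  [x≤a] with R_A=9/16, M_A=3/4 = (9/16)·(8/5) - (3/4) = 3/20 kN·m
Superposition: M = Σ M_i = -10291/3000 kN·m ≈ -3.430333 kN·m

M(8/5) = -10291/3000 kN·m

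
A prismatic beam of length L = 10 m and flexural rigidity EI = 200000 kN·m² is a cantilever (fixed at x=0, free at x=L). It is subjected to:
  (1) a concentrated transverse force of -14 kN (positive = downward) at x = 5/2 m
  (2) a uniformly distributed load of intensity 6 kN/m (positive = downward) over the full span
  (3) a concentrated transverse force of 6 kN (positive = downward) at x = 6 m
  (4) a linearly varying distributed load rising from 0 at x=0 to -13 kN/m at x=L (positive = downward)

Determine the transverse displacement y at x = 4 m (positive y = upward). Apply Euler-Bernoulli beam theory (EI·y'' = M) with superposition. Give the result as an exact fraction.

y(4) = 524981/120000000 m

Load 1 — point force P=-14 kN at a=5/2 m (b=L-a=15/2):
  y_1 = -Pa²(3x-a)/(6EI)  [x>a] = -(-14)·(5/2)²·(3·4-(5/2))/(6·200000) = 133/192000 m
Load 2 — uniform load w=6 kN/m over full span:
  y_2 = -wx²(x²-4Lx+6L²)/(24EI) = -6·4²·(4²-4·10·4+6·10²)/(24·200000) = -57/6250 m
Load 3 — point force P=6 kN at a=6 m (b=L-a=4):
  y_3 = -Px²(3a-x)/(6EI)  [x≤a] = -6·4²·(3·6-4)/(6·200000) = -7/6250 m
Load 4 — triangular load w₀=-13 kN/m (0→w₀ over full span):
  y_4 = (w₀Lx³/12-w₀L²x²/6-w₀x⁵/(120L))/EI = ((-13)·10·4³/12-(-13)·10²·4²/6-(-13)·4⁵/(120·10))/200000 = 3263/234375 m
Superposition: y = Σ y_i = 524981/120000000 m ≈ 0.004375 m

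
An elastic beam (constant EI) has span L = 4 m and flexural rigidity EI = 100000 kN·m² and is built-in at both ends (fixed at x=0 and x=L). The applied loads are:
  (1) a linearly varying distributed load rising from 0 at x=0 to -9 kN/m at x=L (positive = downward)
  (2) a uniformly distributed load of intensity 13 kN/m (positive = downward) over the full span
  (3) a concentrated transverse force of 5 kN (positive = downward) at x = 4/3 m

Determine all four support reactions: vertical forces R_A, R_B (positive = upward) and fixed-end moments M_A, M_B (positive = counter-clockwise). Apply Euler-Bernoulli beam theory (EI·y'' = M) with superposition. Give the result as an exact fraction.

R_A = 3281/135 kN, M_A = 2092/135 kN·m, R_B = 1984/135 kN, M_B = -1568/135 kN·m

Load 1 — triangular load w₀=-9 kN/m (0→w₀ over full span):
  R_A = 3w₀L/20 = 3·(-9)·4/20 = -27/5 kN
  M_A = w₀L²/30 = (-9)·4²/30 = -24/5 kN·m
  R_B = 7w₀L/20 = 7·(-9)·4/20 = -63/5 kN
  M_B = -w₀L²/20 = -(-9)·4²/20 = 36/5 kN·m
Load 2 — uniform load w=13 kN/m over full span:
  R_A = wL/2 = 13·4/2 = 26 kN
  M_A = wL²/12 = 13·4²/12 = 52/3 kN·m
  R_B = wL/2 = 13·4/2 = 26 kN
  M_B = -wL²/12 = -13·4²/12 = -52/3 kN·m
Load 3 — point force P=5 kN at a=4/3 m (b=L-a=8/3):
  R_A = Pb²(3a+b)/L³ = 5·(8/3)²·(3·(4/3)+(8/3))/4³ = 100/27 kN
  M_A = Pab²/L² = 5·(4/3)·(8/3)²/4² = 80/27 kN·m
  R_B = Pa²(a+3b)/L³ = 5·(4/3)²·((4/3)+3·(8/3))/4³ = 35/27 kN
  M_B = -Pa²b/L² = -5·(4/3)²·(8/3)/4² = -40/27 kN·m
Superposition: R_A = 3281/135 kN, M_A = 2092/135 kN·m, R_B = 1984/135 kN, M_B = -1568/135 kN·m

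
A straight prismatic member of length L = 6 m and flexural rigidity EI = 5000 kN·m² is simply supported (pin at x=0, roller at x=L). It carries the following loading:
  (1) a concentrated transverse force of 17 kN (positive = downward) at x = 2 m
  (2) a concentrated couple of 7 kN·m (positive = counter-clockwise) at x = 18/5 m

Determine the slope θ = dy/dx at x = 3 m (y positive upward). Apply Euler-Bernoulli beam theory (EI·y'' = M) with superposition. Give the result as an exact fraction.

Load 1 — point force P=17 kN at a=2 m (b=L-a=4):
  θ_1 = -Pa(2L²-6Lx+3x²+a²)/(6LEI)  [x>a] = -17·2·(2·6²-6·6·3+3·3²+2²)/(6·6·5000) = 17/18000 rad
Load 2 — applied couple M₀=7 kN·m at a=18/5 m (b=L-a=12/5):
  θ_2 = (M₀x²/(2L)+C₁)/EI  [x≤a] with C₁=M₀(3b²-L²)/(6L)=-91/25 = (7·3²/(2·6)+(-91/25))/5000 = 161/500000 rad
Superposition: θ = Σ θ_i = 5699/4500000 rad ≈ 0.001266 rad

θ(3) = 5699/4500000 rad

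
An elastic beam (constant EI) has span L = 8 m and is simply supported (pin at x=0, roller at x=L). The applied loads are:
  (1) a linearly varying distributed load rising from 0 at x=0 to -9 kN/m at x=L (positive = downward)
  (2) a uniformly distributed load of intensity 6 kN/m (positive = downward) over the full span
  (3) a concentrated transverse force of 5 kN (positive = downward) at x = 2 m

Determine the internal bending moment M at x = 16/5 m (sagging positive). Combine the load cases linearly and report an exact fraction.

M(16/5) = 2478/125 kN·m

Load 1 — triangular load w₀=-9 kN/m (0→w₀ over full span):
  M_1 = w₀Lx/6 - w₀x³/(6L) = (-9)·8·(16/5)/6 - (-9)·(16/5)³/(6·8) = -4032/125 kN·m
Load 2 — uniform load w=6 kN/m over full span:
  M_2 = wx(L-x)/2 = 6·(16/5)·(8-(16/5))/2 = 1152/25 kN·m
Load 3 — point force P=5 kN at a=2 m (b=L-a=6):
  M_3 = Pa(L-x)/L  [x>a] = 5·2·(8-(16/5))/8 = 6 kN·m
Superposition: M = Σ M_i = 2478/125 kN·m ≈ 19.824000 kN·m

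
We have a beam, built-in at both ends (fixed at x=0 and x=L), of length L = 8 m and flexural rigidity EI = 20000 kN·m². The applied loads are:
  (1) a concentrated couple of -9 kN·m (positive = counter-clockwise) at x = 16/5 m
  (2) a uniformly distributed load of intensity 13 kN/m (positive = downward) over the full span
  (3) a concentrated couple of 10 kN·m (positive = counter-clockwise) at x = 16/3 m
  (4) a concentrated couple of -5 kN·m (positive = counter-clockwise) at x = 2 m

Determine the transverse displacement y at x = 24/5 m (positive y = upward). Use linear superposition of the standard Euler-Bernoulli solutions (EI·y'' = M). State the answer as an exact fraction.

Load 1 — applied couple M₀=-9 kN·m at a=16/5 m (b=L-a=24/5):
  y_1 = (R_Ax³/6 - M_Ax²/2 - M₀(x-a)²/2)/EI  [x>a] with R_A=-81/50, M_A=-27/25 = ((-81/50)·(24/5)³/6 - (-27/25)·(24/5)²/2 - (-9)·((24/5)-(16/5))²/2)/20000 = -576/1953125 m
Load 2 — uniform load w=13 kN/m over full span:
  y_2 = -wx²(L-x)²/(24EI) = -13·(24/5)²·(8-(24/5))²/(24·20000) = -2496/390625 m
Load 3 — applied couple M₀=10 kN·m at a=16/3 m (b=L-a=8/3):
  y_3 = (R_Ax³/6 - M_Ax²/2)/EI  [x≤a] with R_A=5/3, M_A=10/3 = ((5/3)·(24/5)³/6 - (10/3)·(24/5)²/2)/20000 = -6/15625 m
Load 4 — applied couple M₀=-5 kN·m at a=2 m (b=L-a=6):
  y_4 = (R_Ax³/6 - M_Ax²/2 - M₀(x-a)²/2)/EI  [x>a] with R_A=-45/64, M_A=15/16 = ((-45/64)·(24/5)³/6 - (15/16)·(24/5)²/2 - (-5)·((24/5)-2)²/2)/20000 = -13/62500 m
Superposition: y = Σ y_i = -56849/7812500 m ≈ -0.007277 m

y(24/5) = -56849/7812500 m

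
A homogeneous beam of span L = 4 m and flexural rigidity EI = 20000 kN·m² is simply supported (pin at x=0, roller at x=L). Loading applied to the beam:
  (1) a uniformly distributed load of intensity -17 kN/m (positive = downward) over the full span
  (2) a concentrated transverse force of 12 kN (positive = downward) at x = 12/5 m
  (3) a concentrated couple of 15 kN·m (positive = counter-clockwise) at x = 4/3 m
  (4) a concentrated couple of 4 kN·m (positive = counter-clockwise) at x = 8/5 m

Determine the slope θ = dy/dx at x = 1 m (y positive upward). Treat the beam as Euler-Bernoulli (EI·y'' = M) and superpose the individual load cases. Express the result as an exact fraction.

Load 1 — uniform load w=-17 kN/m over full span:
  θ_1 = -w(L³-6Lx²+4x³)/(24EI) = -(-17)·(4³-6·4·1²+4·1³)/(24·20000) = 187/120000 rad
Load 2 — point force P=12 kN at a=12/5 m (b=L-a=8/5):
  θ_2 = -Pb(L²-b²-3x²)/(6LEI)  [x≤a] = -12·(8/5)·(4²-(8/5)²-3·1²)/(6·4·20000) = -261/625000 rad
Load 3 — applied couple M₀=15 kN·m at a=4/3 m (b=L-a=8/3):
  θ_3 = (M₀x²/(2L)+C₁)/EI  [x≤a] with C₁=M₀(3b²-L²)/(6L)=10/3 = (15·1²/(2·4)+(10/3))/20000 = 1/3840 rad
Load 4 — applied couple M₀=4 kN·m at a=8/5 m (b=L-a=12/5):
  θ_4 = (M₀x²/(2L)+C₁)/EI  [x≤a] with C₁=M₀(3b²-L²)/(6L)=16/75 = (4·1²/(2·4)+(16/75))/20000 = 107/3000000 rad
Superposition: θ = Σ θ_i = 86209/60000000 rad ≈ 0.001437 rad

θ(1) = 86209/60000000 rad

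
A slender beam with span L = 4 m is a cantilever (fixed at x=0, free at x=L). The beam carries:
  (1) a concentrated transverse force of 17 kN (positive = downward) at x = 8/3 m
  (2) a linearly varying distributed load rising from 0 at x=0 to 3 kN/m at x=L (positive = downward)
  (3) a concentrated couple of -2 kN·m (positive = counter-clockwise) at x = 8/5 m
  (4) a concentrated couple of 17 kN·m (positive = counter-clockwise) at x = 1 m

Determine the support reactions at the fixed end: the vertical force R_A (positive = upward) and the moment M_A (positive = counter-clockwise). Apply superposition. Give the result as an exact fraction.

Load 1 — point force P=17 kN at a=8/3 m (b=L-a=4/3):
  R_A = P = 17 kN
  M_A = Pa = 17·(8/3) = 136/3 kN·m
Load 2 — triangular load w₀=3 kN/m (0→w₀ over full span):
  R_A = w₀L/2 = 3·4/2 = 6 kN
  M_A = w₀L²/3 = 3·4²/3 = 16 kN·m
Load 3 — applied couple M₀=-2 kN·m at a=8/5 m (b=L-a=12/5):
  R_A = 0 kN
  M_A = -M₀ = -(-2) = 2 kN·m
Load 4 — applied couple M₀=17 kN·m at a=1 m (b=L-a=3):
  R_A = 0 kN
  M_A = -M₀ = -17 kN·m
Superposition: R_A = 23 kN, M_A = 139/3 kN·m

R_A = 23 kN, M_A = 139/3 kN·m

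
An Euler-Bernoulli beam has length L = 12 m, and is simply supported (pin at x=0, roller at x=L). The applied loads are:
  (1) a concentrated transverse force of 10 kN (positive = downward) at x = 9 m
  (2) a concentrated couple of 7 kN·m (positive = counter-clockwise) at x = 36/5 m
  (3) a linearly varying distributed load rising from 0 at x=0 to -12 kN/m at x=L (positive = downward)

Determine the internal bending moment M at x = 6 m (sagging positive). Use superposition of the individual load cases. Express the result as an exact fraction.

M(6) = -179/2 kN·m

Load 1 — point force P=10 kN at a=9 m (b=L-a=3):
  M_1 = Pbx/L  [x≤a] = 10·3·6/12 = 15 kN·m
Load 2 — applied couple M₀=7 kN·m at a=36/5 m (b=L-a=24/5):
  M_2 = M₀x/L  [x≤a] = 7·6/12 = 7/2 kN·m
Load 3 — triangular load w₀=-12 kN/m (0→w₀ over full span):
  M_3 = w₀Lx/6 - w₀x³/(6L) = (-12)·12·6/6 - (-12)·6³/(6·12) = -108 kN·m
Superposition: M = Σ M_i = -179/2 kN·m ≈ -89.500000 kN·m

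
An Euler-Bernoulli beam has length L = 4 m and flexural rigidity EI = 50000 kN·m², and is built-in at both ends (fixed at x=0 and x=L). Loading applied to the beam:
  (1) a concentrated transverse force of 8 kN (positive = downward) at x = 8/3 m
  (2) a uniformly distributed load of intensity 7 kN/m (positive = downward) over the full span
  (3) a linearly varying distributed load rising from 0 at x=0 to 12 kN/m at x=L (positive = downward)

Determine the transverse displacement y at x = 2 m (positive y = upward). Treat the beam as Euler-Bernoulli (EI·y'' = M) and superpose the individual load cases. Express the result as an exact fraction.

Load 1 — point force P=8 kN at a=8/3 m (b=L-a=4/3):
  y_1 = -Pb²x²(3aL-(3a+b)x)/(6L³EI)  [x≤a] = -8·(4/3)²·2²·(3·(8/3)·4-(3·(8/3)+(4/3))·2)/(6·4³·50000) = -2/50625 m
Load 2 — uniform load w=7 kN/m over full span:
  y_2 = -wx²(L-x)²/(24EI) = -7·2²·(4-2)²/(24·50000) = -7/75000 m
Load 3 — triangular load w₀=12 kN/m (0→w₀ over full span):
  y_3 = -w₀x²(L-x)²(x+2L)/(120LEI) = -12·2²·(4-2)²·(2+2·4)/(120·4·50000) = -1/12500 m
Superposition: y = Σ y_i = -431/2025000 m ≈ -0.000213 m

y(2) = -431/2025000 m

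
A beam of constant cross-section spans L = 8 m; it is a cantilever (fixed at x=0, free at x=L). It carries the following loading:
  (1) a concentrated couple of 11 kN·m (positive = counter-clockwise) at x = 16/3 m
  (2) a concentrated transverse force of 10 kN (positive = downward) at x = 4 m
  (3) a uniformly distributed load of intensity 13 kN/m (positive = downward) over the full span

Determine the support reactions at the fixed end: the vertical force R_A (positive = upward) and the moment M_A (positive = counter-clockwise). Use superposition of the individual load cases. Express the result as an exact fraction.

R_A = 114 kN, M_A = 445 kN·m

Load 1 — applied couple M₀=11 kN·m at a=16/3 m (b=L-a=8/3):
  R_A = 0 kN
  M_A = -M₀ = -11 kN·m
Load 2 — point force P=10 kN at a=4 m (b=L-a=4):
  R_A = P = 10 kN
  M_A = Pa = 10·4 = 40 kN·m
Load 3 — uniform load w=13 kN/m over full span:
  R_A = wL = 13·8 = 104 kN
  M_A = wL²/2 = 13·8²/2 = 416 kN·m
Superposition: R_A = 114 kN, M_A = 445 kN·m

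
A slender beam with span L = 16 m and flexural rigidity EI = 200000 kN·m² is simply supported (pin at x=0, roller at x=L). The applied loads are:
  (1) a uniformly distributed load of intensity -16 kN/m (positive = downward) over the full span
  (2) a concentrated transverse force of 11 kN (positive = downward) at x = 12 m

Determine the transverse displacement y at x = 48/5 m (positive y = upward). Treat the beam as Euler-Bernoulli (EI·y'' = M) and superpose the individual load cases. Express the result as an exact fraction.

y(48/5) = 241247/3906250 m

Load 1 — uniform load w=-16 kN/m over full span:
  y_1 = -wx(L³-2Lx²+x³)/(24EI) = -(-16)·(48/5)·(16³-2·16·(48/5)²+(48/5)³)/(24·200000) = 126976/1953125 m
Load 2 — point force P=11 kN at a=12 m (b=L-a=4):
  y_2 = -Pbx(L²-b²-x²)/(6LEI)  [x≤a] = -11·4·(48/5)·(16²-4²-(48/5)²)/(6·16·200000) = -2541/781250 m
Superposition: y = Σ y_i = 241247/3906250 m ≈ 0.061759 m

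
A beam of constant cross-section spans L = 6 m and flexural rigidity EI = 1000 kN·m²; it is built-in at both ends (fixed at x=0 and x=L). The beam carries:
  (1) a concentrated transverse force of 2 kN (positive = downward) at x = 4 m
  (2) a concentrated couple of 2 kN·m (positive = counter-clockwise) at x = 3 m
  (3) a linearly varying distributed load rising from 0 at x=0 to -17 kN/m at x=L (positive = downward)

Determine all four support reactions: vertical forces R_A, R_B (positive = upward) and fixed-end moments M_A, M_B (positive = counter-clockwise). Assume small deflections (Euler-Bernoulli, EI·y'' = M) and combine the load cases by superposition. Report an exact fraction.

R_A = -1928/135 kN, M_A = -1711/90 kN·m, R_B = -4687/135 kN, M_B = 2639/90 kN·m

Load 1 — point force P=2 kN at a=4 m (b=L-a=2):
  R_A = Pb²(3a+b)/L³ = 2·2²·(3·4+2)/6³ = 14/27 kN
  M_A = Pab²/L² = 2·4·2²/6² = 8/9 kN·m
  R_B = Pa²(a+3b)/L³ = 2·4²·(4+3·2)/6³ = 40/27 kN
  M_B = -Pa²b/L² = -2·4²·2/6² = -16/9 kN·m
Load 2 — applied couple M₀=2 kN·m at a=3 m (b=L-a=3):
  R_A = 6M₀ab/L³ = 6·2·3·3/6³ = 1/2 kN
  M_A = M₀b(2a-b)/L² = 2·3·(2·3-3)/6² = 1/2 kN·m
  R_B = -6M₀ab/L³ = -6·2·3·3/6³ = -1/2 kN
  M_B = M₀a(2b-a)/L² = 2·3·(2·3-3)/6² = 1/2 kN·m
Load 3 — triangular load w₀=-17 kN/m (0→w₀ over full span):
  R_A = 3w₀L/20 = 3·(-17)·6/20 = -153/10 kN
  M_A = w₀L²/30 = (-17)·6²/30 = -102/5 kN·m
  R_B = 7w₀L/20 = 7·(-17)·6/20 = -357/10 kN
  M_B = -w₀L²/20 = -(-17)·6²/20 = 153/5 kN·m
Superposition: R_A = -1928/135 kN, M_A = -1711/90 kN·m, R_B = -4687/135 kN, M_B = 2639/90 kN·m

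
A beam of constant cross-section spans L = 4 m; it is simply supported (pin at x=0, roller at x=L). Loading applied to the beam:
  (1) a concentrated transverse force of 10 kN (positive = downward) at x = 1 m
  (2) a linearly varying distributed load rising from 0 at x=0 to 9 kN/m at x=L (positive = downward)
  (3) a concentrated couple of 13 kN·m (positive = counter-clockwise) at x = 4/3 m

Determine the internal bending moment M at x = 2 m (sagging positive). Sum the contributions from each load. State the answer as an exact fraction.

Load 1 — point force P=10 kN at a=1 m (b=L-a=3):
  M_1 = Pa(L-x)/L  [x>a] = 10·1·(4-2)/4 = 5 kN·m
Load 2 — triangular load w₀=9 kN/m (0→w₀ over full span):
  M_2 = w₀Lx/6 - w₀x³/(6L) = 9·4·2/6 - 9·2³/(6·4) = 9 kN·m
Load 3 — applied couple M₀=13 kN·m at a=4/3 m (b=L-a=8/3):
  M_3 = M₀x/L - M₀  [x>a] = 13·2/4 - 13 = -13/2 kN·m
Superposition: M = Σ M_i = 15/2 kN·m ≈ 7.500000 kN·m

M(2) = 15/2 kN·m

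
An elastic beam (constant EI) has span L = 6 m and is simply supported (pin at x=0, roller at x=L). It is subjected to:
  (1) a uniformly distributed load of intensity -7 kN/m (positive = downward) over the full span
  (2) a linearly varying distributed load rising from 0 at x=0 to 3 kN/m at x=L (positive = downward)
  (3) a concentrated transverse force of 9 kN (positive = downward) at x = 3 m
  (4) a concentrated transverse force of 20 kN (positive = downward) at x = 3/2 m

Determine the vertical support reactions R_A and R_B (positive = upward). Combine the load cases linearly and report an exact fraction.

Load 1 — uniform load w=-7 kN/m over full span:
  R_A = wL/2 = (-7)·6/2 = -21 kN
  R_B = wL/2 = (-7)·6/2 = -21 kN
Load 2 — triangular load w₀=3 kN/m (0→w₀ over full span):
  R_A = w₀L/6 = 3·6/6 = 3 kN
  R_B = w₀L/3 = 3·6/3 = 6 kN
Load 3 — point force P=9 kN at a=3 m (b=L-a=3):
  R_A = Pb/L = 9·3/6 = 9/2 kN
  R_B = Pa/L = 9·3/6 = 9/2 kN
Load 4 — point force P=20 kN at a=3/2 m (b=L-a=9/2):
  R_A = Pb/L = 20·(9/2)/6 = 15 kN
  R_B = Pa/L = 20·(3/2)/6 = 5 kN
Superposition: R_A = 3/2 kN, R_B = -11/2 kN

R_A = 3/2 kN, R_B = -11/2 kN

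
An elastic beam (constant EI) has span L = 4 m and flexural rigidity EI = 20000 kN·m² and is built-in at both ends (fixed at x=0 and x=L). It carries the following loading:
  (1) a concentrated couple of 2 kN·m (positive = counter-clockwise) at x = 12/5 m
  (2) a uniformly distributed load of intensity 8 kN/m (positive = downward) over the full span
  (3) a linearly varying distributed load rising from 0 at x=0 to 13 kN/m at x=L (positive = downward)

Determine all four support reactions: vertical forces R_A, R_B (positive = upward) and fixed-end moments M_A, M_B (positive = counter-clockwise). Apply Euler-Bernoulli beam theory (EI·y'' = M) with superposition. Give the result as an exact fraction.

R_A = 613/25 kN, M_A = 456/25 kN·m, R_B = 837/25 kN, M_B = -1562/75 kN·m

Load 1 — applied couple M₀=2 kN·m at a=12/5 m (b=L-a=8/5):
  R_A = 6M₀ab/L³ = 6·2·(12/5)·(8/5)/4³ = 18/25 kN
  M_A = M₀b(2a-b)/L² = 2·(8/5)·(2·(12/5)-(8/5))/4² = 16/25 kN·m
  R_B = -6M₀ab/L³ = -6·2·(12/5)·(8/5)/4³ = -18/25 kN
  M_B = M₀a(2b-a)/L² = 2·(12/5)·(2·(8/5)-(12/5))/4² = 6/25 kN·m
Load 2 — uniform load w=8 kN/m over full span:
  R_A = wL/2 = 8·4/2 = 16 kN
  M_A = wL²/12 = 8·4²/12 = 32/3 kN·m
  R_B = wL/2 = 8·4/2 = 16 kN
  M_B = -wL²/12 = -8·4²/12 = -32/3 kN·m
Load 3 — triangular load w₀=13 kN/m (0→w₀ over full span):
  R_A = 3w₀L/20 = 3·13·4/20 = 39/5 kN
  M_A = w₀L²/30 = 13·4²/30 = 104/15 kN·m
  R_B = 7w₀L/20 = 7·13·4/20 = 91/5 kN
  M_B = -w₀L²/20 = -13·4²/20 = -52/5 kN·m
Superposition: R_A = 613/25 kN, M_A = 456/25 kN·m, R_B = 837/25 kN, M_B = -1562/75 kN·m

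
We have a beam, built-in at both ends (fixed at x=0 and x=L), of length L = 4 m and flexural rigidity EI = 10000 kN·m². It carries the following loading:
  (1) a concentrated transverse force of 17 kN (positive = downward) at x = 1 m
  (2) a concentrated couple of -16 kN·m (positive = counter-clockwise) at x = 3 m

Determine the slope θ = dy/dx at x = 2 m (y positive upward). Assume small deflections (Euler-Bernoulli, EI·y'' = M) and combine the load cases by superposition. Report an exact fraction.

Load 1 — point force P=17 kN at a=1 m (b=L-a=3):
  θ_1 = Pa²(L-x)(2bL-(3b+a)(L-x))/(2L³EI)  [x>a] = 17·1²·(4-2)·(2·3·4-(3·3+1)·(4-2))/(2·4³·10000) = 17/160000 rad
Load 2 — applied couple M₀=-16 kN·m at a=3 m (b=L-a=1):
  θ_2 = (R_Ax²/2 - M_Ax)/EI  [x≤a] with R_A=-9/2, M_A=-5 = ((-9/2)·2²/2 - (-5)·2)/10000 = 1/10000 rad
Superposition: θ = Σ θ_i = 33/160000 rad ≈ 0.000206 rad

θ(2) = 33/160000 rad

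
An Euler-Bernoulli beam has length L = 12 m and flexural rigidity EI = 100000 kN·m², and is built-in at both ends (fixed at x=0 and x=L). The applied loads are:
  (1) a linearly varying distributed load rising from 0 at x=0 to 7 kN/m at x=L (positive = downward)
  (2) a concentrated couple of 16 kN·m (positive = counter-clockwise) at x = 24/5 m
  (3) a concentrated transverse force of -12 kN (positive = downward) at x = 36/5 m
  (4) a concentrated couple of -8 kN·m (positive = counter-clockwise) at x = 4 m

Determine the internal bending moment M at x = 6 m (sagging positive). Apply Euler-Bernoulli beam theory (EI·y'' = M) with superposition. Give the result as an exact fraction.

Load 1 — triangular load w₀=7 kN/m (0→w₀ over full span):
  M_1 = 3w₀Lx/20 - w₀L²/30 - w₀x³/(6L) = 3·7·12·6/20 - 7·12²/30 - 7·6³/(6·12) = 21 kN·m
Load 2 — applied couple M₀=16 kN·m at a=24/5 m (b=L-a=36/5):
  M_2 = R_Ax - M_A - M₀  [x>a] with R_A=48/25, M_A=48/25 = (48/25)·6 - (48/25) - 16 = -32/5 kN·m
Load 3 — point force P=-12 kN at a=36/5 m (b=L-a=24/5):
  M_3 = Pb²(3a+b)x/L³ - Pab²/L²  [x≤a] = (-12)·(24/5)²·(3·(36/5)+(24/5))·6/12³ - (-12)·(36/5)·(24/5)²/12² = -288/25 kN·m
Load 4 — applied couple M₀=-8 kN·m at a=4 m (b=L-a=8):
  M_4 = R_Ax - M_A - M₀  [x>a] with R_A=-8/9, M_A=0 = (-8/9)·6 - 0 - (-8) = 8/3 kN·m
Superposition: M = Σ M_i = 431/75 kN·m ≈ 5.746667 kN·m

M(6) = 431/75 kN·m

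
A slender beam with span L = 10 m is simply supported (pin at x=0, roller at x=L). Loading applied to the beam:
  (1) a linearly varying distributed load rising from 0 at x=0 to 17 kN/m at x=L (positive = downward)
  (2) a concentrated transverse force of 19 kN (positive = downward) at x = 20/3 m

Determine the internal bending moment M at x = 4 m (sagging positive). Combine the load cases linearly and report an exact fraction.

M(4) = 1808/15 kN·m

Load 1 — triangular load w₀=17 kN/m (0→w₀ over full span):
  M_1 = w₀Lx/6 - w₀x³/(6L) = 17·10·4/6 - 17·4³/(6·10) = 476/5 kN·m
Load 2 — point force P=19 kN at a=20/3 m (b=L-a=10/3):
  M_2 = Pbx/L  [x≤a] = 19·(10/3)·4/10 = 76/3 kN·m
Superposition: M = Σ M_i = 1808/15 kN·m ≈ 120.533333 kN·m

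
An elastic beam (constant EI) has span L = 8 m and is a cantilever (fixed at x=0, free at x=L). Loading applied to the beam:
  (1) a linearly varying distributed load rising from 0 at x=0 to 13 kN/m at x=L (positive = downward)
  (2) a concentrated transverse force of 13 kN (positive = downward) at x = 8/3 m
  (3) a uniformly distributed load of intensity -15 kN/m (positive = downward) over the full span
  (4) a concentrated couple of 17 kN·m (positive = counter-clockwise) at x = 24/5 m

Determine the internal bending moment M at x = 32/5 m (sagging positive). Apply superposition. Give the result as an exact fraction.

Load 1 — triangular load w₀=13 kN/m (0→w₀ over full span):
  M_1 = w₀Lx/2 - w₀L²/3 - w₀x³/(6L) = 13·8·(32/5)/2 - 13·8²/3 - 13·(32/5)³/(6·8) = -5824/375 kN·m
Load 2 — point force P=13 kN at a=8/3 m (b=L-a=16/3):
  M_2 = 0  [x>a] = 0 kN·m
Load 3 — uniform load w=-15 kN/m over full span:
  M_3 = -w(L-x)²/2 = -(-15)·(8-(32/5))²/2 = 96/5 kN·m
Load 4 — applied couple M₀=17 kN·m at a=24/5 m (b=L-a=16/5):
  M_4 = 0  [x>a] = 0 kN·m
Superposition: M = Σ M_i = 1376/375 kN·m ≈ 3.669333 kN·m

M(32/5) = 1376/375 kN·m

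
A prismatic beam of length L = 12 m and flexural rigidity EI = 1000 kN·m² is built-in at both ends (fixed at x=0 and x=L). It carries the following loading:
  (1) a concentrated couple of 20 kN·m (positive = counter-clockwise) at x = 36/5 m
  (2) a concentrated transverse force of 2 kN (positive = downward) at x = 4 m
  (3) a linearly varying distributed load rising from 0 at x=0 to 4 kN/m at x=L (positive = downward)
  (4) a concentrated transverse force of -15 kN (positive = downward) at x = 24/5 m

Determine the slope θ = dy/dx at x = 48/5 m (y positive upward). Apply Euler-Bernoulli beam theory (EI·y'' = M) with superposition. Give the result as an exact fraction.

Load 1 — applied couple M₀=20 kN·m at a=36/5 m (b=L-a=24/5):
  θ_1 = (R_Ax²/2 - M_Ax - M₀(x-a))/EI  [x>a] with R_A=12/5, M_A=32/5 = ((12/5)·(48/5)²/2 - (32/5)·(48/5) - 20·((48/5)-(36/5)))/1000 = 18/15625 rad
Load 2 — point force P=2 kN at a=4 m (b=L-a=8):
  θ_2 = Pa²(L-x)(2bL-(3b+a)(L-x))/(2L³EI)  [x>a] = 2·4²·(12-(48/5))·(2·8·12-(3·8+4)·(12-(48/5)))/(2·12³·1000) = 26/9375 rad
Load 3 — triangular load w₀=4 kN/m (0→w₀ over full span):
  θ_3 = -w₀(2x(L-x)(L-2x)(x+2L)+x²(L-x)²)/(120LEI) = -4·(2·(48/5)·(12-(48/5))·(12-2·(48/5))·((48/5)+2·12)+(48/5)²·(12-(48/5))²)/(120·12·1000) = 2304/78125 rad
Load 4 — point force P=-15 kN at a=24/5 m (b=L-a=36/5):
  θ_4 = Pa²(L-x)(2bL-(3b+a)(L-x))/(2L³EI)  [x>a] = (-15)·(24/5)²·(12-(48/5))·(2·(36/5)·12-(3·(36/5)+(24/5))·(12-(48/5)))/(2·12³·1000) = -2052/78125 rad
Superposition: θ = Σ θ_i = 1676/234375 rad ≈ 0.007151 rad

θ(48/5) = 1676/234375 rad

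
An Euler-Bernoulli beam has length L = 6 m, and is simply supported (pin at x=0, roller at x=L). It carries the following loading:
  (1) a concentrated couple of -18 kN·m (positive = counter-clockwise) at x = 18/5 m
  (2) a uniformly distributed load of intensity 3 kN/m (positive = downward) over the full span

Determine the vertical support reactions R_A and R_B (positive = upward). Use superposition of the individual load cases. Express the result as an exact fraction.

R_A = 6 kN, R_B = 12 kN

Load 1 — applied couple M₀=-18 kN·m at a=18/5 m (b=L-a=12/5):
  R_A = M₀/L = (-18)/6 = -3 kN
  R_B = -M₀/L = -(-18)/6 = 3 kN
Load 2 — uniform load w=3 kN/m over full span:
  R_A = wL/2 = 3·6/2 = 9 kN
  R_B = wL/2 = 3·6/2 = 9 kN
Superposition: R_A = 6 kN, R_B = 12 kN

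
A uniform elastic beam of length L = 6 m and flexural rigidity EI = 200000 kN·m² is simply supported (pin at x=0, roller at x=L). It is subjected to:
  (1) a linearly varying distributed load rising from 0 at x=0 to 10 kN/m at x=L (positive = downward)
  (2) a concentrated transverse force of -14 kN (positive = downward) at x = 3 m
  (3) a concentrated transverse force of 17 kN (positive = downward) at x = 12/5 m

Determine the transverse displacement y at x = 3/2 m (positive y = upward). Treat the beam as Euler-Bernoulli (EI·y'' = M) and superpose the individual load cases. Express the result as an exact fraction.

y(3/2) = -2149839/6400000000 m

Load 1 — triangular load w₀=10 kN/m (0→w₀ over full span):
  y_1 = -w₀x(7L⁴-10L²x²+3x⁴)/(360LEI) = -10·(3/2)·(7·6⁴-10·6²·(3/2)²+3·(3/2)⁴)/(360·6·200000) = -2943/10240000 m
Load 2 — point force P=-14 kN at a=3 m (b=L-a=3):
  y_2 = -Pbx(L²-b²-x²)/(6LEI)  [x≤a] = -(-14)·3·(3/2)·(6²-3²-(3/2)²)/(6·6·200000) = 693/3200000 m
Load 3 — point force P=17 kN at a=12/5 m (b=L-a=18/5):
  y_3 = -Pbx(L²-b²-x²)/(6LEI)  [x≤a] = -17·(18/5)·(3/2)·(6²-(18/5)²-(3/2)²)/(6·6·200000) = -106029/400000000 m
Superposition: y = Σ y_i = -2149839/6400000000 m ≈ -0.000336 m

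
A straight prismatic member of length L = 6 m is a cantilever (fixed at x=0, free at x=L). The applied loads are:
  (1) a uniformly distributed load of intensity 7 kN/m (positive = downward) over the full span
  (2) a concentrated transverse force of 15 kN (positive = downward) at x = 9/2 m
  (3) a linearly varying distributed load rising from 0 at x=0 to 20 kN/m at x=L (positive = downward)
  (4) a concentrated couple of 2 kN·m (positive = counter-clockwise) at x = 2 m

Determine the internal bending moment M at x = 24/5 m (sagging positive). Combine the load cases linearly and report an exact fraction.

M(24/5) = -462/25 kN·m

Load 1 — uniform load w=7 kN/m over full span:
  M_1 = -w(L-x)²/2 = -7·(6-(24/5))²/2 = -126/25 kN·m
Load 2 — point force P=15 kN at a=9/2 m (b=L-a=3/2):
  M_2 = 0  [x>a] = 0 kN·m
Load 3 — triangular load w₀=20 kN/m (0→w₀ over full span):
  M_3 = w₀Lx/2 - w₀L²/3 - w₀x³/(6L) = 20·6·(24/5)/2 - 20·6²/3 - 20·(24/5)³/(6·6) = -336/25 kN·m
Load 4 — applied couple M₀=2 kN·m at a=2 m (b=L-a=4):
  M_4 = 0  [x>a] = 0 kN·m
Superposition: M = Σ M_i = -462/25 kN·m ≈ -18.480000 kN·m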